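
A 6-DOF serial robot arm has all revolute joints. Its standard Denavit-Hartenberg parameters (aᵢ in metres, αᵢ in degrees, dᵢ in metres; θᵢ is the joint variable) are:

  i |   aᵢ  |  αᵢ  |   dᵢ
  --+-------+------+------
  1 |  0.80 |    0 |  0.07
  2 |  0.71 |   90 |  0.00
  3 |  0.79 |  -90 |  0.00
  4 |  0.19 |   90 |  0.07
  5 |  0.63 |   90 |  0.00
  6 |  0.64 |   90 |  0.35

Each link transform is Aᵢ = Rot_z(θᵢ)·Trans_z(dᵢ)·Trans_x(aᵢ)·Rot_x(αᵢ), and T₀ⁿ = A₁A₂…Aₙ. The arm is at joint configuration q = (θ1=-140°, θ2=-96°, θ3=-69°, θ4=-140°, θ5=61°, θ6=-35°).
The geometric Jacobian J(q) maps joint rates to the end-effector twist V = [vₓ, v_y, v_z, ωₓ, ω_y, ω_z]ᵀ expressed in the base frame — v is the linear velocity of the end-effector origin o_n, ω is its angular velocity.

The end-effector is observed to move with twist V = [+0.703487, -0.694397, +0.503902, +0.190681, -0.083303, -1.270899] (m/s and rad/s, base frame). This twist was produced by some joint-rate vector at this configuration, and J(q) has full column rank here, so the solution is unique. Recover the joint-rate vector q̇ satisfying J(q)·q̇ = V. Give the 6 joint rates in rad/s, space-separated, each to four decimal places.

-0.5910 0.5600 -0.2650 -0.9390 -0.9920 -0.6820

o_n = [-0.7327, 1.3798, 0.1933]
J₁: ẑ×o_n = [-1.3798, -0.7327, 0.0000], ω = ẑ
J2: z=[0.0000, 0.0000, 1.0000] o=[-0.6128, -0.5142, 0.0700] → [-1.8941, -0.1198, 0.0000, 0.0000, 0.0000, 1.0000]
J3: z=[0.8290, 0.5592, 0.0000] o=[-1.0099, 0.0744, 0.0700] → [0.0689, -0.1022, 0.9273, 0.8290, 0.5592, 0.0000]
J4: z=[-0.5221, 0.7740, 0.3584] o=[-1.1682, 0.3091, -0.6675] → [0.2825, 0.6054, -0.8961, -0.5221, 0.7740, 0.3584]
J5: z=[-0.5063, -0.6193, 0.6001] o=[-1.0743, 0.3883, -0.5066] → [-1.0284, 0.5593, -0.2904, -0.5063, -0.6193, 0.6001]
J6: z=[0.8534, -0.2599, 0.4518] o=[-1.1523, 0.8551, -0.0907] → [-0.3109, -0.0527, 0.5569, 0.8534, -0.2599, 0.4518]
q̇ = J⁺·V = [-0.5910, 0.5600, -0.2650, -0.9390, -0.9920, -0.6820]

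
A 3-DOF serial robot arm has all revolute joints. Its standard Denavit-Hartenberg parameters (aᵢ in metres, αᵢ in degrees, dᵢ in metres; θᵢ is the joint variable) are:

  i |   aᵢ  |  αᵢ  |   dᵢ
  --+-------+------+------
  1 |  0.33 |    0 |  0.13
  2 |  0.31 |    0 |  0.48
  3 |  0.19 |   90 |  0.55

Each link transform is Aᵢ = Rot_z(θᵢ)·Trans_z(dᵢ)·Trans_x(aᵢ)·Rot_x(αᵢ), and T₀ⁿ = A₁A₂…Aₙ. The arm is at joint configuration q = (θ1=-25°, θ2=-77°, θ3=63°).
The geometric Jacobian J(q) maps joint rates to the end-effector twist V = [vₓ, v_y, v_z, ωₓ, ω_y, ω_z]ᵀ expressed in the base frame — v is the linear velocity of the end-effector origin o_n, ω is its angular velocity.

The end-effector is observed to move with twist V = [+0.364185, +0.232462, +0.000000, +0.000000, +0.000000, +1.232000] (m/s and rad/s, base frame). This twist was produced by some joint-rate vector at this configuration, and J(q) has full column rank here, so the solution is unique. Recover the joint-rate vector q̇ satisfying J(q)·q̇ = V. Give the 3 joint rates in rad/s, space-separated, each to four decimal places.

0.2940 0.2860 0.6520

o_n = [0.3823, -0.5623, 1.1600]
J₁: ẑ×o_n = [0.5623, 0.3823, -0.0000], ω = ẑ
J2: z=[0.0000, 0.0000, 1.0000] o=[0.2991, -0.1395, 0.1300] → [0.4228, 0.0832, -0.0000, 0.0000, 0.0000, 1.0000]
J3: z=[0.0000, 0.0000, 1.0000] o=[0.2346, -0.4427, 0.6100] → [0.1196, 0.1477, -0.0000, 0.0000, 0.0000, 1.0000]
q̇ = J⁺·V = [0.2940, 0.2860, 0.6520]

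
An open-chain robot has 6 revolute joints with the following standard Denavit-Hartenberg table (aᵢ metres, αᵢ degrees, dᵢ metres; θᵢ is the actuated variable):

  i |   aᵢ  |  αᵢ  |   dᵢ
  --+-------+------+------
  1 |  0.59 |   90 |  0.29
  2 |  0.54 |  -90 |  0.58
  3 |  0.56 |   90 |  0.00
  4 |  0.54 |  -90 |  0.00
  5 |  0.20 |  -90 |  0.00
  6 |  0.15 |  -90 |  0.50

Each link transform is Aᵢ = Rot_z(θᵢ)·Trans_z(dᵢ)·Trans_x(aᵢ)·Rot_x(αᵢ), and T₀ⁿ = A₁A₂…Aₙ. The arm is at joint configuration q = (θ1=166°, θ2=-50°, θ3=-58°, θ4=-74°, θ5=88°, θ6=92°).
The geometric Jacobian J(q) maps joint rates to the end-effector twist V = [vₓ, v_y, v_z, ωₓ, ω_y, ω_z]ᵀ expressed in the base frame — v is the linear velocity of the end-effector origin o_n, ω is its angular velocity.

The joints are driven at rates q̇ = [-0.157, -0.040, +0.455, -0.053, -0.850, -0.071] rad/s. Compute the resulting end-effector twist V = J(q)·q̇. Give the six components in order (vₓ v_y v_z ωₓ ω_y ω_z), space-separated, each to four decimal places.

-0.0801 -0.1831 -0.5138 -0.0563 -0.7518 0.2319

o_n = [-0.8977, 1.0806, -0.4912]
J₁: ẑ×o_n = [-1.0806, -0.8977, 0.0000], ω = ẑ
J2: z=[0.2419, 0.9703, 0.0000] o=[-0.5725, 0.1427, 0.2900] → [-0.7580, 0.1890, 0.5425, 0.2419, 0.9703, 0.0000]
J3: z=[-0.7433, 0.1853, 0.6428] o=[-0.7690, 0.7895, -0.1237] → [-0.2552, -0.3560, -0.1925, -0.7433, 0.1853, 0.6428]
J4: z=[0.6571, 0.3823, 0.6496] o=[-0.8391, 1.2964, -0.3510] → [0.0866, 0.0541, -0.1194, 0.6571, 0.3823, 0.6496]
J5: z=[-0.3254, 0.9213, -0.2130] o=[-0.4720, 1.3350, -0.7451] → [0.1797, 0.1733, 0.4750, -0.3254, 0.9213, -0.2130]
J6: z=[-0.7025, -0.0847, 0.7067] o=[-0.5986, 1.2591, -0.8800] → [0.0932, 0.0617, 0.1000, -0.7025, -0.0847, 0.7067]
V = J·q̇ = [-0.0801, -0.1831, -0.5138, -0.0563, -0.7518, 0.2319]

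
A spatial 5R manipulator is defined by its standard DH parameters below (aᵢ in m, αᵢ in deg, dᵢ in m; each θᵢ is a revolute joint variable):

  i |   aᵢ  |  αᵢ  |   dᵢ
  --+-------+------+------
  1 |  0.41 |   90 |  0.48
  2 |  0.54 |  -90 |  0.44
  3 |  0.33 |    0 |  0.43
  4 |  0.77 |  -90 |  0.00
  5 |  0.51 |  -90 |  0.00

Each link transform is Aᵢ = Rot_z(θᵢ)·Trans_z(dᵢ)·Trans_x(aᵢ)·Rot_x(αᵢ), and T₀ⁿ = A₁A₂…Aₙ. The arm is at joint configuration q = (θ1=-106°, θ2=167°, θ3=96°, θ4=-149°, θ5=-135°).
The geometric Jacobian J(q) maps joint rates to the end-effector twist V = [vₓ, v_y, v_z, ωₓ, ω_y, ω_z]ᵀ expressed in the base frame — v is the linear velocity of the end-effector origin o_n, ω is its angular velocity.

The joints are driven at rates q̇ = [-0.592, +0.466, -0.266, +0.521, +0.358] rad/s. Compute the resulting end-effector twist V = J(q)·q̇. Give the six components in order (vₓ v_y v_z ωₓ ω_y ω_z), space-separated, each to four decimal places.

0.3240 0.1678 -0.4942 -0.1482 0.3920 -0.7761

o_n = [-0.2838, 0.6020, -0.1212]
J₁: ẑ×o_n = [-0.6020, -0.2838, 0.0000], ω = ẑ
J2: z=[-0.9613, 0.2756, 0.0000] o=[-0.1130, -0.3941, 0.4800] → [-0.1657, -0.5779, -0.9105, -0.9613, 0.2756, 0.0000]
J3: z=[0.0620, 0.2162, -0.9744] o=[-0.3909, 0.2329, 0.6015] → [0.2033, -0.0596, -0.0003, 0.0620, 0.2162, -0.9744]
J4: z=[0.0620, 0.2162, -0.9744] o=[-0.0581, 0.2032, 0.1747] → [0.3246, 0.2383, 0.0735, 0.0620, 0.2162, -0.9744]
J5: z=[0.7930, 0.5821, 0.1797] o=[-0.5247, 0.8067, 0.2790] → [-0.1962, 0.3606, -0.3026, 0.7930, 0.5821, 0.1797]
V = J·q̇ = [0.3240, 0.1678, -0.4942, -0.1482, 0.3920, -0.7761]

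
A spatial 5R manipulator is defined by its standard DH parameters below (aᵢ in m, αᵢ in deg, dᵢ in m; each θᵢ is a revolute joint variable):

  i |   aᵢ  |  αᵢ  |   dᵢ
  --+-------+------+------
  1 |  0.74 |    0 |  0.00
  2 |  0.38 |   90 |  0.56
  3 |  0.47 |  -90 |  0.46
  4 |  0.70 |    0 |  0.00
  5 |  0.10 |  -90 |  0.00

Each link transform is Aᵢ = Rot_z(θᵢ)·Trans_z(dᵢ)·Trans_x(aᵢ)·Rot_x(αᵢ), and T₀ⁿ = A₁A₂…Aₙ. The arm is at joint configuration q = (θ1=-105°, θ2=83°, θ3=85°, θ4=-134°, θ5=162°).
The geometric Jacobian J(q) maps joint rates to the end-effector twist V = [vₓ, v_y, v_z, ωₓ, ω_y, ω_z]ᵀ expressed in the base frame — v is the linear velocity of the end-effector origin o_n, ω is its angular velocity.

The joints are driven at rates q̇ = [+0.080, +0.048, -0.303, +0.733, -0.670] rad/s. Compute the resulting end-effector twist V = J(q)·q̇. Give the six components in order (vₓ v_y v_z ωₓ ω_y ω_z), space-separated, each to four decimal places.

o_n = [-0.1767, -1.7093, 0.6318]
J₁: ẑ×o_n = [1.7093, -0.1767, 0.0000], ω = ẑ
J2: z=[0.0000, 0.0000, 1.0000] o=[-0.1915, -0.7148, 0.0000] → [0.9946, 0.0148, -0.0000, 0.0000, 0.0000, 1.0000]
J3: z=[-0.3746, -0.9272, 0.0000] o=[0.1608, -0.8571, 0.5600] → [-0.0665, 0.0269, 0.0063, -0.3746, -0.9272, 0.0000]
J4: z=[-0.9237, 0.3732, 0.0872] o=[0.0265, -1.2990, 1.0282] → [-0.1122, -0.3839, 0.4549, -0.9237, 0.3732, 0.0872]
J5: z=[-0.9237, 0.3732, 0.0872] o=[-0.2015, -1.7500, 0.5438] → [0.0293, 0.0834, -0.0468, -0.9237, 0.3732, 0.0872]
V = J·q̇ = [0.1028, -0.3588, 0.3628, 0.0553, 0.3044, 0.1335]

0.1028 -0.3588 0.3628 0.0553 0.3044 0.1335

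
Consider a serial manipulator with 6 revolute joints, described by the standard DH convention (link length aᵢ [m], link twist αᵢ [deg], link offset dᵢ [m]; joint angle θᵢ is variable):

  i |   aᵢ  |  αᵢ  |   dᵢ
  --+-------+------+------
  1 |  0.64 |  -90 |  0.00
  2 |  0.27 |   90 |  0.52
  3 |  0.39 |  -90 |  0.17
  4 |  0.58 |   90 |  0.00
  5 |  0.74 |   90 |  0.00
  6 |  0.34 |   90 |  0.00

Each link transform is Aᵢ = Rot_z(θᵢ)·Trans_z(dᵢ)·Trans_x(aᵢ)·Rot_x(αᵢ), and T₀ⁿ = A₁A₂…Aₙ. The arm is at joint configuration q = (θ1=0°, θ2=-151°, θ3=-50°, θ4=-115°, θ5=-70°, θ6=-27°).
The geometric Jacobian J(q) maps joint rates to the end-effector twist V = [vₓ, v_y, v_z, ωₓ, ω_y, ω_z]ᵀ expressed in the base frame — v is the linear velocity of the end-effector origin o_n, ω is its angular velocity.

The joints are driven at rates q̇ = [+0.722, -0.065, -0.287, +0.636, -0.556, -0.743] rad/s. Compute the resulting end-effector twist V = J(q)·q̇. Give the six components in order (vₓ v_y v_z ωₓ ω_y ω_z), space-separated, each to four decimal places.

o_n = [0.4595, -0.2126, -1.1396]
J₁: ẑ×o_n = [0.2126, 0.4595, -0.0000], ω = ẑ
J2: z=[0.0000, 1.0000, 0.0000] o=[0.6400, 0.0000, 0.0000] → [-1.1396, -0.0000, 0.1805, 0.0000, 1.0000, 0.0000]
J3: z=[-0.4848, 0.0000, -0.8746] o=[0.4039, 0.5200, 0.1309] → [-0.6408, -0.6646, 0.3552, -0.4848, 0.0000, -0.8746]
J4: z=[-0.6700, 0.6428, 0.3714] o=[0.1022, 0.2212, 0.1037] → [-0.6380, -0.7003, 0.0610, -0.6700, 0.6428, 0.3714]
J5: z=[0.7144, 0.6943, 0.0872] o=[-0.0149, 0.4090, -0.4324] → [-0.4368, 0.5466, -0.7735, 0.7144, 0.6943, 0.0872]
J6: z=[0.4188, -0.5241, 0.7416] o=[0.4000, 0.0440, -0.9246] → [0.3030, 0.1342, -0.0763, 0.4188, -0.5241, 0.7416]
V = J·q̇ = [0.0234, -0.3265, 0.4118, -0.9953, 0.3472, 0.6097]

0.0234 -0.3265 0.4118 -0.9953 0.3472 0.6097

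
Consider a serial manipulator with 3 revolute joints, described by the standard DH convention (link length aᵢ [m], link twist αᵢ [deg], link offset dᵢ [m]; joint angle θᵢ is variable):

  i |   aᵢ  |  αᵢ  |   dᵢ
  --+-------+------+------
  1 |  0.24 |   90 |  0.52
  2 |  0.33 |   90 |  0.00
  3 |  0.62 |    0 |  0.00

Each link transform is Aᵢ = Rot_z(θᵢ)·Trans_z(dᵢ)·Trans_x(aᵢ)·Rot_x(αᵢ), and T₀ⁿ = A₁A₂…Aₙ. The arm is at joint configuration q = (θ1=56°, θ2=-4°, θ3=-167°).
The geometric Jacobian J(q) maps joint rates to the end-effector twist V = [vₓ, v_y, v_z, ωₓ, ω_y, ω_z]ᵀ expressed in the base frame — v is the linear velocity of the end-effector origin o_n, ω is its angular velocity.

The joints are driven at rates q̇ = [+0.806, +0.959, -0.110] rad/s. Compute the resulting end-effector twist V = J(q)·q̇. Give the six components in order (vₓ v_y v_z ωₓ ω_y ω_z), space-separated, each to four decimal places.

o_n = [-0.1343, 0.0503, 0.5391]
J₁: ẑ×o_n = [-0.0503, -0.1343, 0.0000], ω = ẑ
J2: z=[0.8290, -0.5592, 0.0000] o=[0.1342, 0.1990, 0.5200] → [-0.0107, -0.0159, -0.2734, 0.8290, -0.5592, 0.0000]
J3: z=[-0.0390, -0.0578, -0.9976] o=[0.3183, 0.4719, 0.4970] → [-0.4230, 0.4532, -0.0097, -0.0390, -0.0578, -0.9976]
V = J·q̇ = [-0.0042, -0.1733, -0.2612, 0.7993, -0.5299, 0.9157]

-0.0042 -0.1733 -0.2612 0.7993 -0.5299 0.9157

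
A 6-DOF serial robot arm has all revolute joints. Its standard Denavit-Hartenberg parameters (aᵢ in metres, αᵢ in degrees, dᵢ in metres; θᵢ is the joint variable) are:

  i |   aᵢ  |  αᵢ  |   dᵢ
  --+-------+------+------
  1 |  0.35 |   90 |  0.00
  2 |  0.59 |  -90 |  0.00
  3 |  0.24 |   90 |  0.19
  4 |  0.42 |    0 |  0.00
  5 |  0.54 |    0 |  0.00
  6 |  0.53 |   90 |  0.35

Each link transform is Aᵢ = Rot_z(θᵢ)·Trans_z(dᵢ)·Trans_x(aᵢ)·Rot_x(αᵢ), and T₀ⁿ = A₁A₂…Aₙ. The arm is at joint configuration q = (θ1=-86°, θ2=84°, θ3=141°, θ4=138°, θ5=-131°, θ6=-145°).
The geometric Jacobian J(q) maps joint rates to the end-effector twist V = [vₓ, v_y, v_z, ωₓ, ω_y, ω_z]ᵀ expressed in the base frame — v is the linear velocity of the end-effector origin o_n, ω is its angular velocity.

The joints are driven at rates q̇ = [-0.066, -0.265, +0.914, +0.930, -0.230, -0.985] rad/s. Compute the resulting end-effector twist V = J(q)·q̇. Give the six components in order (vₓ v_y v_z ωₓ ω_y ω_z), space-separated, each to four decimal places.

o_n = [0.3326, -0.2252, 0.7708]
J₁: ẑ×o_n = [0.2252, 0.3326, -0.0000], ω = ẑ
J2: z=[-0.9976, -0.0698, 0.0000] o=[0.0244, -0.3491, 0.0000] → [-0.0538, 0.7689, -0.1022, -0.9976, -0.0698, 0.0000]
J3: z=[-0.0694, 0.9921, 0.1045] o=[0.0287, -0.4107, 0.5868] → [0.1632, 0.0445, -0.3143, -0.0694, 0.9921, 0.1045]
J4: z=[0.7798, -0.0114, 0.6259] o=[0.1648, -0.1922, 0.4211] → [0.0166, -0.1677, -0.0238, 0.7798, -0.0114, 0.6259]
J5: z=[0.7798, -0.0114, 0.6259] o=[-0.0488, 0.0476, 0.6917] → [0.1698, 0.1771, -0.2084, 0.7798, -0.0114, 0.6259]
J6: z=[0.7798, -0.0114, 0.6259] o=[0.2800, 0.1799, 0.2844] → [0.2480, -0.3464, -0.3153, 0.7798, -0.0114, 0.6259]
V = J·q̇ = [-0.1193, -0.0404, 0.0761, -0.0213, 0.9285, -0.1488]

-0.1193 -0.0404 0.0761 -0.0213 0.9285 -0.1488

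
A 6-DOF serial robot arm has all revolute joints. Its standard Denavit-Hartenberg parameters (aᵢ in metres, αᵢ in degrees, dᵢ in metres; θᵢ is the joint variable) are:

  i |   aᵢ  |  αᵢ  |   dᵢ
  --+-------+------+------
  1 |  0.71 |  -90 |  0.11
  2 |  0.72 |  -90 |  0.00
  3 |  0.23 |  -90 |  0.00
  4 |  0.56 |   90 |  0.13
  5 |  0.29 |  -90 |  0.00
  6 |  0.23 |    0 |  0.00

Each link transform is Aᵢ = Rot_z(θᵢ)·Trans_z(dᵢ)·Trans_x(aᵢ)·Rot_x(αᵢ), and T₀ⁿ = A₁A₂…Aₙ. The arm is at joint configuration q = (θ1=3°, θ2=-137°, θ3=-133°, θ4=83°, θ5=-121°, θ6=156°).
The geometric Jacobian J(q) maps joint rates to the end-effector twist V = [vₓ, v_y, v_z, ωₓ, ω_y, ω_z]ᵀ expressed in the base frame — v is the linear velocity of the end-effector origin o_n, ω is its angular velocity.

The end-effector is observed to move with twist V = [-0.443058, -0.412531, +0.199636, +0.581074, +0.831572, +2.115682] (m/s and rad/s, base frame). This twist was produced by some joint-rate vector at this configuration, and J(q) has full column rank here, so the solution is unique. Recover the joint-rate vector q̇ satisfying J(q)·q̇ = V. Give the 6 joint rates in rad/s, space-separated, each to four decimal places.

0.8190 -0.1070 0.8290 0.6340 0.4350 -0.5780

o_n = [-0.1183, 0.1826, 0.1535]
J₁: ẑ×o_n = [-0.1826, -0.1183, 0.0000], ω = ẑ
J2: z=[-0.0523, 0.9986, 0.0000] o=[0.7090, 0.0372, 0.1100] → [0.0435, 0.0023, 0.8185, -0.0523, 0.9986, 0.0000]
J3: z=[0.6811, 0.0357, 0.7314] o=[0.1832, 0.0096, 0.6010] → [-0.1425, 0.0843, 0.1286, 0.6811, 0.0357, 0.7314]
J4: z=[-0.5698, 0.6531, 0.4988] o=[0.2889, 0.1836, 0.4941] → [-0.2219, -0.3971, 0.2665, -0.5698, 0.6531, 0.4988]
J5: z=[0.5394, 0.7552, -0.3725] o=[-0.1323, 0.3003, 0.1207] → [-0.0190, -0.0230, -0.0741, 0.5394, 0.7552, -0.3725]
J6: z=[-0.2379, -0.2877, -0.9277] o=[0.1019, 0.1295, 0.1136] → [0.0378, 0.2138, -0.0760, -0.2379, -0.2877, -0.9277]
q̇ = J⁺·V = [0.8190, -0.1070, 0.8290, 0.6340, 0.4350, -0.5780]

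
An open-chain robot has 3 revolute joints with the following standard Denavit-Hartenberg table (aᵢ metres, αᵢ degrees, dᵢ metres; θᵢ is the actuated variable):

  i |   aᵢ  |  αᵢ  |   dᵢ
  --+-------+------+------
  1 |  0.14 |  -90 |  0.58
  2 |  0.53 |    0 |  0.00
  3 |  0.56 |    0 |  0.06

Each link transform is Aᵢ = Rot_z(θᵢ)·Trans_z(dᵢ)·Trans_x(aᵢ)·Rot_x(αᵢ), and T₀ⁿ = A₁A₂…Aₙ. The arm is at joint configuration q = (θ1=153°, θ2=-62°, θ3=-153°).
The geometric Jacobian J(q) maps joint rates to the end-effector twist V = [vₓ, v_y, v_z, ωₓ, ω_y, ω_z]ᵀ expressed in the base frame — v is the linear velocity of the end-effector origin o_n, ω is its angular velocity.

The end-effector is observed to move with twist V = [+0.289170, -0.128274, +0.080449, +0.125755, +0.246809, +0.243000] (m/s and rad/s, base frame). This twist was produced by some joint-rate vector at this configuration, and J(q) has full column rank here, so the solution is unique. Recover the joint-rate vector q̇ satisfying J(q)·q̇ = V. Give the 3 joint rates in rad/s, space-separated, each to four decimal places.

o_n = [0.0350, -0.0852, 0.7268]
J₁: ẑ×o_n = [0.0852, 0.0350, -0.0000], ω = ẑ
J2: z=[-0.4540, -0.8910, 0.0000] o=[-0.1247, 0.0636, 0.5800] → [-0.1308, 0.0666, 0.2099, -0.4540, -0.8910, 0.0000]
J3: z=[-0.4540, -0.8910, 0.0000] o=[-0.3464, 0.1765, 1.0480] → [0.2862, -0.1458, 0.4587, -0.4540, -0.8910, 0.0000]
q̇ = J⁺·V = [0.2430, -0.8340, 0.5570]

0.2430 -0.8340 0.5570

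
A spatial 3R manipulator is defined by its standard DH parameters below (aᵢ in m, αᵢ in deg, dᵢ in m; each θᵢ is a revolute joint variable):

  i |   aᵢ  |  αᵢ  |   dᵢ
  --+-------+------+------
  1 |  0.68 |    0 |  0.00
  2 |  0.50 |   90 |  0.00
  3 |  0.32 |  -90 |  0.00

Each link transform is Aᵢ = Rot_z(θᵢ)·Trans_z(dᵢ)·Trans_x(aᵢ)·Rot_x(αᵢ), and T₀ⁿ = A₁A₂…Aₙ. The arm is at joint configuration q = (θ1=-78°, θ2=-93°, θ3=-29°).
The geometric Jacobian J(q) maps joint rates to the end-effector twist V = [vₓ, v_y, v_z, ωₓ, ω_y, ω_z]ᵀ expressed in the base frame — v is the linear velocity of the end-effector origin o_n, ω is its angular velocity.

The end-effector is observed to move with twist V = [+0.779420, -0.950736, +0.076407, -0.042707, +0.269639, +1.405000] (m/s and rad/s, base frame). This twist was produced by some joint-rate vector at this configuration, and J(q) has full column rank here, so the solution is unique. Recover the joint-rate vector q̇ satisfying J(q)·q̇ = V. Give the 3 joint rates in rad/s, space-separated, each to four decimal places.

o_n = [-0.6289, -0.7871, -0.1551]
J₁: ẑ×o_n = [0.7871, -0.6289, 0.0000], ω = ẑ
J2: z=[0.0000, 0.0000, 1.0000] o=[0.1414, -0.6651, 0.0000] → [0.1220, -0.7703, 0.0000, 0.0000, 0.0000, 1.0000]
J3: z=[-0.1564, 0.9877, 0.0000] o=[-0.3525, -0.7434, 0.0000] → [-0.1532, -0.0243, 0.2799, -0.1564, 0.9877, 0.0000]
q̇ = J⁺·V = [0.9770, 0.4280, 0.2730]

0.9770 0.4280 0.2730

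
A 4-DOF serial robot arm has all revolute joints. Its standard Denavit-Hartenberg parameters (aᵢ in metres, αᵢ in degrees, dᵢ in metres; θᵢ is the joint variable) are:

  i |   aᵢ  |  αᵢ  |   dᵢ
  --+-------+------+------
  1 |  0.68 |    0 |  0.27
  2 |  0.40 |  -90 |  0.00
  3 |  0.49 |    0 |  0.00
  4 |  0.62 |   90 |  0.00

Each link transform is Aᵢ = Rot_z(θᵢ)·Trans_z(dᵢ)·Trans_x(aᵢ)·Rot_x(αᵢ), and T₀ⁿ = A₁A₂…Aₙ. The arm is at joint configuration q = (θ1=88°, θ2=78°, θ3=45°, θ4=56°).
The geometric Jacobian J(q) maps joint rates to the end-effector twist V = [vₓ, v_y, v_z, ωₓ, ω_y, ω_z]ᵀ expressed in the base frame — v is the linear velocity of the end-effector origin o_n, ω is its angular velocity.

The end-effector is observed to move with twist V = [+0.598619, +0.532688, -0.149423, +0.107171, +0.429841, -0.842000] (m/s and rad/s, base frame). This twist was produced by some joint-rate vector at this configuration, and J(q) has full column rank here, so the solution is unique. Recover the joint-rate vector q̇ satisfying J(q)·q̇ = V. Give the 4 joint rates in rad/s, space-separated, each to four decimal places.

o_n = [-0.5858, 0.8316, -0.6851]
J₁: ẑ×o_n = [-0.8316, -0.5858, 0.0000], ω = ẑ
J2: z=[0.0000, 0.0000, 1.0000] o=[0.0237, 0.6796, 0.2700] → [-0.1520, -0.6095, 0.0000, 0.0000, 0.0000, 1.0000]
J3: z=[-0.2419, -0.9703, 0.0000] o=[-0.3644, 0.7764, 0.2700] → [0.9267, -0.2311, -0.2282, -0.2419, -0.9703, 0.0000]
J4: z=[-0.2419, -0.9703, 0.0000] o=[-0.7006, 0.8602, -0.0765] → [0.5905, -0.1472, 0.1183, -0.2419, -0.9703, 0.0000]
q̇ = J⁺·V = [-0.9390, 0.0970, 0.2800, -0.7230]

-0.9390 0.0970 0.2800 -0.7230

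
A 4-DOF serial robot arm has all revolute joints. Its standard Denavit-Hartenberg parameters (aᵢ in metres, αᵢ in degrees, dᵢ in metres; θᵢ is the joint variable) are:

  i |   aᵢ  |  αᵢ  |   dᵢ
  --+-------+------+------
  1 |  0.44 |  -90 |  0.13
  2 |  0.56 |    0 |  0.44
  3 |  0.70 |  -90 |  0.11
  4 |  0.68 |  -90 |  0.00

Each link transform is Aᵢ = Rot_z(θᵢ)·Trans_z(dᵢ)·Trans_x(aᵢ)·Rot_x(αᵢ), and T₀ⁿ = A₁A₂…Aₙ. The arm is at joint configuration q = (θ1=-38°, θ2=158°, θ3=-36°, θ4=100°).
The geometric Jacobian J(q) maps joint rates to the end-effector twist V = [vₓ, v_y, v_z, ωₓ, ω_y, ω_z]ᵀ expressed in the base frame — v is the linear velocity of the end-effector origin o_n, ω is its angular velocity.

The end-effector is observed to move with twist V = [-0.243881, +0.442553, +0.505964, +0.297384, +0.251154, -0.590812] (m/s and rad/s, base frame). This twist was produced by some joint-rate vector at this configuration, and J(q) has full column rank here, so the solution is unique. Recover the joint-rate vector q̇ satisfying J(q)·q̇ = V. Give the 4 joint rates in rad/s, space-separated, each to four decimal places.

o_n = [-0.3791, 0.1443, -0.5733]
J₁: ẑ×o_n = [-0.1443, -0.3791, 0.0000], ω = ẑ
J2: z=[0.6157, 0.7880, 0.0000] o=[0.3467, -0.2709, 0.1300] → [-0.5542, 0.4330, 0.8276, 0.6157, 0.7880, 0.0000]
J3: z=[0.6157, 0.7880, 0.0000] o=[0.2085, 0.3955, -0.0798] → [-0.3889, 0.3038, 0.3084, 0.6157, 0.7880, 0.0000]
J4: z=[-0.6683, 0.5221, 0.5299] o=[-0.0161, 0.7106, -0.6734] → [0.3523, -0.1254, 0.5679, -0.6683, 0.5221, 0.5299]
q̇ = J⁺·V = [-0.5410, 0.8510, -0.4700, -0.0940]

-0.5410 0.8510 -0.4700 -0.0940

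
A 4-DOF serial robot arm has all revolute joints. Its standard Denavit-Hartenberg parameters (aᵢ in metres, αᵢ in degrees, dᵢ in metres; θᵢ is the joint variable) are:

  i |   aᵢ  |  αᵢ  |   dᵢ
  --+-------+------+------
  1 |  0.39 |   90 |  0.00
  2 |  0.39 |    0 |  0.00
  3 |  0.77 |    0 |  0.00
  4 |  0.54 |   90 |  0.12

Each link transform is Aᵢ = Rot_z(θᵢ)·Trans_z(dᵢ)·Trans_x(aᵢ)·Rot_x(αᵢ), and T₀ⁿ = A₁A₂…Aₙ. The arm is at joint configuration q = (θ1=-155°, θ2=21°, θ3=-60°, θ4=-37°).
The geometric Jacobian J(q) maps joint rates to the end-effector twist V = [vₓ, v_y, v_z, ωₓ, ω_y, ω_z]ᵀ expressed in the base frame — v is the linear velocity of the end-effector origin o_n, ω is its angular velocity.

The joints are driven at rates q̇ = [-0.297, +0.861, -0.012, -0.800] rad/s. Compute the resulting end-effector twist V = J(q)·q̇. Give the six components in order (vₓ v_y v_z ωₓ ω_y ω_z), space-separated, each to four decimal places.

o_n = [-1.3949, -0.5180, -0.8688]
J₁: ẑ×o_n = [0.5180, -1.3949, 0.0000], ω = ẑ
J2: z=[-0.4226, 0.9063, 0.0000] o=[-0.3535, -0.1648, 0.0000] → [-0.7874, -0.3672, 1.0931, -0.4226, 0.9063, 0.0000]
J3: z=[-0.4226, 0.9063, 0.0000] o=[-0.6834, -0.3187, 0.1398] → [-0.9140, -0.4262, 0.7290, -0.4226, 0.9063, 0.0000]
J4: z=[-0.4226, 0.9063, 0.0000] o=[-1.2258, -0.5716, -0.3448] → [-0.4749, -0.2214, 0.1306, -0.4226, 0.9063, 0.0000]
V = J·q̇ = [-0.4409, 0.2804, 0.8279, -0.0207, 0.0444, -0.2970]

-0.4409 0.2804 0.8279 -0.0207 0.0444 -0.2970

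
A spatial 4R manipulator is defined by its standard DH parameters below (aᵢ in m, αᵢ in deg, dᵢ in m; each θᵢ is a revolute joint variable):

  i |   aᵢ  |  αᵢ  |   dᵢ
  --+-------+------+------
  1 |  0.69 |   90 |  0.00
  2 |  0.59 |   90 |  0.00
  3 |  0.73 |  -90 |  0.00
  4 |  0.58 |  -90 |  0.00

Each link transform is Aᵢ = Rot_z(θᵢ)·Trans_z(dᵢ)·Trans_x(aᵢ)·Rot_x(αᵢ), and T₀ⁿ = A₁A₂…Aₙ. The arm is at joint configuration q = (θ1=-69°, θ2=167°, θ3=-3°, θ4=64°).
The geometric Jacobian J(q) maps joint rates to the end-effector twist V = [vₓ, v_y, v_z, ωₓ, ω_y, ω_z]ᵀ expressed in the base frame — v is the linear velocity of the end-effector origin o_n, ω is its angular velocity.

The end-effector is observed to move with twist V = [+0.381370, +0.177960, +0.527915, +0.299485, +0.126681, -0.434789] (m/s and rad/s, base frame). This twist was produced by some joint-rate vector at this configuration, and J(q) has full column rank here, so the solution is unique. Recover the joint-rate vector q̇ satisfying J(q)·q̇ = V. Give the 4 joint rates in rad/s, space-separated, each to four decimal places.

o_n = [-0.2959, 0.9146, -0.1541]
J₁: ẑ×o_n = [-0.9146, -0.2959, 0.0000], ω = ẑ
J2: z=[-0.9336, -0.3584, 0.0000] o=[0.2473, -0.6442, 0.0000] → [0.0552, -0.1439, -1.6499, -0.9336, -0.3584, 0.0000]
J3: z=[0.0806, -0.2100, 0.9744] o=[0.0413, -0.1075, 0.1327] → [-0.9356, -0.3054, 0.0116, 0.0806, -0.2100, 0.9744]
J4: z=[-0.9506, -0.3103, 0.0118] o=[-0.1776, 0.5694, 0.2967] → [0.1358, -0.4299, -0.3648, -0.9506, -0.3103, 0.0118]
q̇ = J⁺·V = [-0.3860, -0.3190, -0.0500, -0.0060]

-0.3860 -0.3190 -0.0500 -0.0060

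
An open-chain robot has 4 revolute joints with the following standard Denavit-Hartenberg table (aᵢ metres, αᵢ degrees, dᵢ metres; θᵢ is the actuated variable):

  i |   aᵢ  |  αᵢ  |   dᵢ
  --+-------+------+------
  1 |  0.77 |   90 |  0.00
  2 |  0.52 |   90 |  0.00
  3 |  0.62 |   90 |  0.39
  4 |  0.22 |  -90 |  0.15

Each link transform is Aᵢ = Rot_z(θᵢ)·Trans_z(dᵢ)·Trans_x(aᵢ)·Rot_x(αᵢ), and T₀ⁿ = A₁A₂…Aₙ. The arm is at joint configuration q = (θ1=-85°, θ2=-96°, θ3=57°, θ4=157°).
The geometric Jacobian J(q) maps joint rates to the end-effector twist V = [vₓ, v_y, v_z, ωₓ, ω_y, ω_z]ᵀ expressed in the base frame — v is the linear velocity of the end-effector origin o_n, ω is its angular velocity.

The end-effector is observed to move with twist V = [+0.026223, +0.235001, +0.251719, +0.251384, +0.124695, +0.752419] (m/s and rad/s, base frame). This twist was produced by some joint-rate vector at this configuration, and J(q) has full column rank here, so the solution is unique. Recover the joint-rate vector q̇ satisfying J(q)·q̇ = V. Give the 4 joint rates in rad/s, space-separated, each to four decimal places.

0.5300 -0.3980 0.1250 -0.2510

o_n = [-0.2495, -0.2280, -0.8186]
J₁: ẑ×o_n = [0.2280, -0.2495, 0.0000], ω = ẑ
J2: z=[-0.9962, -0.0872, 0.0000] o=[0.0671, -0.7671, 0.0000] → [0.0713, -0.8155, -0.5646, -0.9962, -0.0872, 0.0000]
J3: z=[-0.0867, 0.9907, 0.1045] o=[0.0624, -0.7129, -0.5172] → [-0.3494, -0.0587, 0.2670, -0.0867, 0.9907, 0.1045]
J4: z=[0.5349, 0.1348, -0.8341] o=[-0.4925, -0.3367, -0.8122] → [0.0898, -0.1992, 0.0254, 0.5349, 0.1348, -0.8341]
q̇ = J⁺·V = [0.5300, -0.3980, 0.1250, -0.2510]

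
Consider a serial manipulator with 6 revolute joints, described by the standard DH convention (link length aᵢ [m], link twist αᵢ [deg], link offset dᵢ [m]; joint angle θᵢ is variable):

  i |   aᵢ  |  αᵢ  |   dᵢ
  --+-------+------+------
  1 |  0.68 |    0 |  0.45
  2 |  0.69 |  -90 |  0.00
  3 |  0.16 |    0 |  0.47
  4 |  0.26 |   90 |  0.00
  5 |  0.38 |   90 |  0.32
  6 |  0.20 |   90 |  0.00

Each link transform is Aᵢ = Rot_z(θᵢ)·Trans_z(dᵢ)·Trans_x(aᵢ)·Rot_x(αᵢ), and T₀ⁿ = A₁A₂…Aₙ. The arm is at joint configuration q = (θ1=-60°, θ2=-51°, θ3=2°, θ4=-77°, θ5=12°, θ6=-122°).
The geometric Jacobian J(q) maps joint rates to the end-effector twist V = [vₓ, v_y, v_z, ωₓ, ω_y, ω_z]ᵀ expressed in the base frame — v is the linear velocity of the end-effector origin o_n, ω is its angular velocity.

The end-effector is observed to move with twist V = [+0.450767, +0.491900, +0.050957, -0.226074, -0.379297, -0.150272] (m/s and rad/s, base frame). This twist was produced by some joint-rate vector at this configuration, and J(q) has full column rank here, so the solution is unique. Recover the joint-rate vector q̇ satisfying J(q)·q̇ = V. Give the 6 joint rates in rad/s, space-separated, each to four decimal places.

0.8620 -0.8550 -0.3310 0.0710 -0.4610 -0.1890

o_n = [0.5305, -1.5632, 0.9934]
J₁: ẑ×o_n = [1.5632, 0.5305, -0.0000], ω = ẑ
J2: z=[0.0000, 0.0000, 1.0000] o=[0.3400, -0.5889, 0.4500] → [0.9743, 0.1905, -0.0000, 0.0000, 0.0000, 1.0000]
J3: z=[0.9336, -0.3584, 0.0000] o=[0.0927, -1.2331, 0.4500] → [-0.1947, -0.5073, -0.1513, 0.9336, -0.3584, 0.0000]
J4: z=[0.9336, -0.3584, 0.0000] o=[0.4742, -1.5508, 0.4444] → [-0.1967, -0.5125, 0.0086, 0.9336, -0.3584, 0.0000]
J5: z=[0.3462, 0.9018, 0.2588] o=[0.4501, -1.6136, 0.6956] → [0.2555, -0.0823, -0.0550, 0.3462, 0.9018, 0.2588]
J6: z=[-0.9325, 0.3003, 0.2008] o=[0.6001, -1.4432, 1.1374] → [-0.0192, -0.1483, 0.1328, -0.9325, 0.3003, 0.2008]
q̇ = J⁺·V = [0.8620, -0.8550, -0.3310, 0.0710, -0.4610, -0.1890]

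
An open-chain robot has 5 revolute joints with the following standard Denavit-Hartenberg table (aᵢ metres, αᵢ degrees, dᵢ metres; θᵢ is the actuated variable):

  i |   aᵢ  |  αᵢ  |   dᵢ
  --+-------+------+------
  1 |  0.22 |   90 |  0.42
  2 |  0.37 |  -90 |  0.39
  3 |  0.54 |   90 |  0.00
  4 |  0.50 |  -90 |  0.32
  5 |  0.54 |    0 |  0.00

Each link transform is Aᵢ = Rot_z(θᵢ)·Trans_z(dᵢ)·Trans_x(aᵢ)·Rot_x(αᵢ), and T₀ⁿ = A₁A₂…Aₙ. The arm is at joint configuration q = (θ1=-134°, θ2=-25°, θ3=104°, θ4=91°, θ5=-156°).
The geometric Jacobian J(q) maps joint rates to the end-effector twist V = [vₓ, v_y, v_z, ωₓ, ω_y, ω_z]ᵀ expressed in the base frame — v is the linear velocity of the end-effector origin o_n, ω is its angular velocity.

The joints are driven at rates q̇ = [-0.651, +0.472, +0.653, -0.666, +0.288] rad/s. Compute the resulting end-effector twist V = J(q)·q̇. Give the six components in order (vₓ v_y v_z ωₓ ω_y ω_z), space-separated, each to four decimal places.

o_n = [-0.4450, -0.8414, 0.1036]
J₁: ẑ×o_n = [0.8414, -0.4450, 0.0000], ω = ẑ
J2: z=[-0.7193, 0.6947, 0.0000] o=[-0.1528, -0.1583, 0.4200] → [-0.2198, -0.2276, 0.6943, -0.7193, 0.6947, 0.0000]
J3: z=[-0.2936, -0.3040, 0.9063] o=[-0.6663, -0.1286, 0.2636] → [0.6947, 0.1536, 0.2766, -0.2936, -0.3040, 0.9063]
J4: z=[-0.4368, -0.8006, -0.4101] o=[-0.2072, -0.4074, 0.3188] → [-0.0056, 0.0035, -0.0008, -0.4368, -0.8006, -0.4101]
J5: z=[-0.8450, 0.5215, -0.1180] o=[-0.5011, -0.8110, 0.6398] → [-0.2832, -0.4597, -0.0037, -0.8450, 0.5215, -0.1180]
V = J·q̇ = [-0.2757, 0.1478, 0.5078, -0.4837, 0.8128, 0.1799]

-0.2757 0.1478 0.5078 -0.4837 0.8128 0.1799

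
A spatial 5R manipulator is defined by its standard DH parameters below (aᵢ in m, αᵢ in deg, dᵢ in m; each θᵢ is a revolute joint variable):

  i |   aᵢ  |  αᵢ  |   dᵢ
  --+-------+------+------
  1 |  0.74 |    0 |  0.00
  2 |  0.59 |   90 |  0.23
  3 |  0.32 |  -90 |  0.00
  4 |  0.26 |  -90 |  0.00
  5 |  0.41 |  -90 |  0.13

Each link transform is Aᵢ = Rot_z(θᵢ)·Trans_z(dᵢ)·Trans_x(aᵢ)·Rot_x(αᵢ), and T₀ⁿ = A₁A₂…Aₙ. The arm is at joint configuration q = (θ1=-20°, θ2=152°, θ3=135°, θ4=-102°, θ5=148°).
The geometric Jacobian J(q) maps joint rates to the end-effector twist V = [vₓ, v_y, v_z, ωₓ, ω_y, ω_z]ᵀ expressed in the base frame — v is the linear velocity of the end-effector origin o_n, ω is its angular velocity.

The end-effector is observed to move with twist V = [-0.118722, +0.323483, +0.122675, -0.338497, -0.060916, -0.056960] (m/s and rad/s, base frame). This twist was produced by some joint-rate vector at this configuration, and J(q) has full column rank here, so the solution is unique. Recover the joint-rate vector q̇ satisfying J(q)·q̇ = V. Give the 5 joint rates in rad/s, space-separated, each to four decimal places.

o_n = [0.3743, 0.0157, 0.7127]
J₁: ẑ×o_n = [-0.0157, 0.3743, 0.0000], ω = ẑ
J2: z=[0.0000, 0.0000, 1.0000] o=[0.6954, -0.2531, 0.0000] → [-0.2688, -0.3211, 0.0000, 0.0000, 0.0000, 1.0000]
J3: z=[0.7431, 0.6691, 0.0000] o=[0.3006, 0.1854, 0.2300] → [0.3230, -0.3587, -0.1755, 0.7431, 0.6691, 0.0000]
J4: z=[0.4731, -0.5255, -0.7071] o=[0.4520, 0.0172, 0.4563] → [-0.1358, -0.0664, -0.0415, 0.4731, -0.5255, -0.7071]
J5: z=[0.6173, -0.3749, 0.6917] o=[0.6154, 0.2158, 0.4181] → [0.0280, -0.3487, -0.2139, 0.6173, -0.3749, 0.6917]
q̇ = J⁺·V = [0.3300, 0.0460, -0.2000, 0.1780, -0.4440]

0.3300 0.0460 -0.2000 0.1780 -0.4440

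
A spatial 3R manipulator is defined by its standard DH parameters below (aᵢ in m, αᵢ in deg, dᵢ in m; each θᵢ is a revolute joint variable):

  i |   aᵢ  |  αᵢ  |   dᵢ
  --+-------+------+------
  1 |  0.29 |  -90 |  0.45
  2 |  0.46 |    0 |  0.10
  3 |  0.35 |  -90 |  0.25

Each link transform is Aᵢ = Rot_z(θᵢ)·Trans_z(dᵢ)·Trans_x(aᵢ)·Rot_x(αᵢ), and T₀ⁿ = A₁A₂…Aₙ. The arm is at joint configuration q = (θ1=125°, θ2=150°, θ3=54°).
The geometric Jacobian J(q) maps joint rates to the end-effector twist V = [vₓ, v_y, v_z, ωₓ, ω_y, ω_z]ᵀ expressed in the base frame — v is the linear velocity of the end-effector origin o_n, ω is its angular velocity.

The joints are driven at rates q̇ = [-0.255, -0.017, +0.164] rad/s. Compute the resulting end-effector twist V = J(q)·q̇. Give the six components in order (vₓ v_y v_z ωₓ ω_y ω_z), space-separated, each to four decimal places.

o_n = [-0.0411, -0.5514, 0.3624]
J₁: ẑ×o_n = [0.5514, -0.0411, 0.0000], ω = ẑ
J2: z=[-0.8192, -0.5736, 0.0000] o=[-0.1663, 0.2376, 0.4500] → [0.0503, -0.0718, 0.7181, -0.8192, -0.5736, 0.0000]
J3: z=[-0.8192, -0.5736, 0.0000] o=[-0.0198, -0.1461, 0.2200] → [-0.0817, 0.1166, 0.3197, -0.8192, -0.5736, 0.0000]
V = J·q̇ = [-0.1549, 0.0308, 0.0402, -0.1204, -0.0843, -0.2550]

-0.1549 0.0308 0.0402 -0.1204 -0.0843 -0.2550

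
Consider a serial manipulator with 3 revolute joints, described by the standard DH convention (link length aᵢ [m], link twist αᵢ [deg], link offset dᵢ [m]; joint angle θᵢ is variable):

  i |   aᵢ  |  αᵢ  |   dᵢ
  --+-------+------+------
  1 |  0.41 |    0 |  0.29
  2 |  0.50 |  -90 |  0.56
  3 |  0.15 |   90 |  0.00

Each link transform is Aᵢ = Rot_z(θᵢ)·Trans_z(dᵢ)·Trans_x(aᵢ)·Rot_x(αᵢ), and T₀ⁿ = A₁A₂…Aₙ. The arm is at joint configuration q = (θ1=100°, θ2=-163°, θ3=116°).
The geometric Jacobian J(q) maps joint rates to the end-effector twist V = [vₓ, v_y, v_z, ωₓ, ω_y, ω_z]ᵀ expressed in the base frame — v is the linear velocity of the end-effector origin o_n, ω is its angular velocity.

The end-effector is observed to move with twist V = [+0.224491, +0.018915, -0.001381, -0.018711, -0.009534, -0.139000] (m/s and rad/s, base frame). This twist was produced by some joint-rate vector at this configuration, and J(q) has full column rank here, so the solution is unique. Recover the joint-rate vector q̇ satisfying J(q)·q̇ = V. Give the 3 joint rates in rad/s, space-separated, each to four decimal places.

o_n = [0.1259, 0.0169, 0.7152]
J₁: ẑ×o_n = [-0.0169, 0.1259, 0.0000], ω = ẑ
J2: z=[0.0000, 0.0000, 1.0000] o=[-0.0712, 0.4038, 0.2900] → [0.3869, 0.1971, -0.0000, 0.0000, 0.0000, 1.0000]
J3: z=[0.8910, 0.4540, 0.0000] o=[0.1558, -0.0417, 0.8500] → [-0.0612, 0.1201, 0.0658, 0.8910, 0.4540, 0.0000]
q̇ = J⁺·V = [-0.6860, 0.5470, -0.0210]

-0.6860 0.5470 -0.0210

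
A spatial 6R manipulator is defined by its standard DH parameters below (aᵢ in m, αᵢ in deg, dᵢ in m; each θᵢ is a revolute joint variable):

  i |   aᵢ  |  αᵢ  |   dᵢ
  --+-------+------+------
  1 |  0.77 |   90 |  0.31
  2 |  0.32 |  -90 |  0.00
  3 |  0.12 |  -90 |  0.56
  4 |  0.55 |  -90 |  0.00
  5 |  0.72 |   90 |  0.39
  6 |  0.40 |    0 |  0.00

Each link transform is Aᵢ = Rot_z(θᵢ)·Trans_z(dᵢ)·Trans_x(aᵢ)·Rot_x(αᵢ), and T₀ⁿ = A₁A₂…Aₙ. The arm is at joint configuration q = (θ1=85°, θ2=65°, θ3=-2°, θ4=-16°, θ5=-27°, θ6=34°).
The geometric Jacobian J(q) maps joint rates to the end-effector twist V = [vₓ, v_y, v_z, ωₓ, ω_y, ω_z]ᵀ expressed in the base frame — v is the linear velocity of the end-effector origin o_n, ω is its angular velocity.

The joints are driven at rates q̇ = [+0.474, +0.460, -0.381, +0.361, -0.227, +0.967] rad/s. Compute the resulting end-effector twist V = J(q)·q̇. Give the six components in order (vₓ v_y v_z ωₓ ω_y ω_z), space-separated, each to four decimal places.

-0.1016 -0.2861 -0.2616 -0.7697 0.1382 -0.0462

o_n = [-0.3028, 1.3252, 2.3323]
J₁: ẑ×o_n = [-1.3252, -0.3028, 0.0000], ω = ẑ
J2: z=[0.9962, -0.0872, 0.0000] o=[0.0671, 0.7671, 0.3100] → [-0.1763, -2.0146, 0.5238, 0.9962, -0.0872, 0.0000]
J3: z=[-0.0790, -0.9029, 0.4226] o=[0.0789, 0.9018, 0.6000] → [-1.7429, -0.0245, -0.3781, -0.0790, -0.9029, 0.4226]
J4: z=[-0.9943, 0.1018, 0.0316] o=[0.0433, 0.4463, 0.9454] → [0.1134, 1.3681, -0.8386, -0.9943, 0.1018, 0.0316]
J5: z=[0.0957, 0.9830, -0.1566] o=[0.0691, 0.5303, 1.4883] → [0.9541, -0.0225, 0.4417, 0.0957, 0.9830, -0.1566]
J6: z=[-0.9073, 0.0214, -0.4200] o=[-0.1884, 1.0449, 2.0709] → [0.1233, 0.2852, -0.2519, -0.9073, 0.0214, -0.4200]
V = J·q̇ = [-0.1016, -0.2861, -0.2616, -0.7697, 0.1382, -0.0462]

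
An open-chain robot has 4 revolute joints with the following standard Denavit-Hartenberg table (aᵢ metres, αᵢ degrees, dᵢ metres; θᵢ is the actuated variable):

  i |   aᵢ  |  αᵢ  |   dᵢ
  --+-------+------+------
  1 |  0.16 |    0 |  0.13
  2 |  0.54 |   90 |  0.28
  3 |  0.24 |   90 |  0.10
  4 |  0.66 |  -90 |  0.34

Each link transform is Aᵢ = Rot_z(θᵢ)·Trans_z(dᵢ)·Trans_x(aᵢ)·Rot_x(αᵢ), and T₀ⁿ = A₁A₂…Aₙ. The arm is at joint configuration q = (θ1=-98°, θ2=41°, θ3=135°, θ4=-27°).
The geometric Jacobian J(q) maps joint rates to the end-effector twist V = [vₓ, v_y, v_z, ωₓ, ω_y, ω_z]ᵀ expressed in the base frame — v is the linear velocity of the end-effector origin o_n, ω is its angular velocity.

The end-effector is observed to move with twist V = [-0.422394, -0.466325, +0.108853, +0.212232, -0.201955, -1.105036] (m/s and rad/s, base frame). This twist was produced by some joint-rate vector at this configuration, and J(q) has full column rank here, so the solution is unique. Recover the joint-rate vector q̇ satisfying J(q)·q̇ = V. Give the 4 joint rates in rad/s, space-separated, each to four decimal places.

o_n = [0.2513, -0.2132, 1.2359]
J₁: ẑ×o_n = [0.2132, 0.2513, -0.0000], ω = ẑ
J2: z=[0.0000, 0.0000, 1.0000] o=[-0.0223, -0.1584, 0.1300] → [0.0547, 0.2736, -0.0000, 0.0000, 0.0000, 1.0000]
J3: z=[-0.8387, -0.5446, 0.0000] o=[0.2718, -0.6113, 0.4100] → [-0.4498, 0.6927, -0.3451, -0.8387, -0.5446, 0.0000]
J4: z=[0.3851, -0.5930, 0.7071] o=[0.0955, -0.5235, 0.5797] → [-0.6086, -0.1426, 0.2119, 0.3851, -0.5930, 0.7071]
q̇ = J⁺·V = [-0.8310, -0.5590, -0.0680, 0.4030]

-0.8310 -0.5590 -0.0680 0.4030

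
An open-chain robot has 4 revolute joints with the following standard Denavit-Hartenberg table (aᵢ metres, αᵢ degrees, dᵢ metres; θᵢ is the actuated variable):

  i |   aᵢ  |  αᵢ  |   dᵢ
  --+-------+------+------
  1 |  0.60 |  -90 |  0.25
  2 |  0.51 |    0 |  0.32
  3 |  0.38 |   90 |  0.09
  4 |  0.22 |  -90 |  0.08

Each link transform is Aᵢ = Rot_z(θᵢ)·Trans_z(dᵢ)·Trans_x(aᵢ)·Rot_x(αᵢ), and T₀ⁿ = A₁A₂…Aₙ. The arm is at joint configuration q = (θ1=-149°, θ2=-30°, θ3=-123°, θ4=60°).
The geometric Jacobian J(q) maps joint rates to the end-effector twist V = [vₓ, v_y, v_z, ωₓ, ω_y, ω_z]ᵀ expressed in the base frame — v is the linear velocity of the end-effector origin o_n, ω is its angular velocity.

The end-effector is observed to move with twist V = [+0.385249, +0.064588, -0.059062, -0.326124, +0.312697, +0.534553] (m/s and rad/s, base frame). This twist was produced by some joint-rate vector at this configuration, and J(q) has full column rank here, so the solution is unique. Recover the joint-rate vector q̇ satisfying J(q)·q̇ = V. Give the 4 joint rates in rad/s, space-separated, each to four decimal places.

0.3020 -0.2820 -0.1540 -0.2610

o_n = [-0.1782, -0.8077, 0.6562]
J₁: ẑ×o_n = [0.8077, -0.1782, 0.0000], ω = ẑ
J2: z=[0.5150, -0.8572, 0.0000] o=[-0.5143, -0.3090, 0.2500] → [-0.3482, -0.2092, 0.0312, 0.5150, -0.8572, 0.0000]
J3: z=[0.5150, -0.8572, 0.0000] o=[-0.7281, -0.8108, 0.5050] → [-0.1296, -0.0779, 0.4729, 0.5150, -0.8572, 0.0000]
J4: z=[0.3891, 0.2338, -0.8910] o=[-0.3915, -0.7136, 0.6775] → [-0.0889, -0.1817, -0.0865, 0.3891, 0.2338, -0.8910]
q̇ = J⁺·V = [0.3020, -0.2820, -0.1540, -0.2610]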